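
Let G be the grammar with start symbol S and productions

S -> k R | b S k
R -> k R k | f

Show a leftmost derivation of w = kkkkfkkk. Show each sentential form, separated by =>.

S => kR => kkRk => kkkRkk => kkkkRkkk => kkkkfkkk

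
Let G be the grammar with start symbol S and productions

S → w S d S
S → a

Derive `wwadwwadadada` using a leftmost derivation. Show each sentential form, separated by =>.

S => wSdS   [S → w S d S]
wSdS => wwSdSdS   [S → w S d S]
wwSdSdS => wwadSdS   [S → a]
wwadSdS => wwadwSdSdS   [S → w S d S]
wwadwSdSdS => wwadwwSdSdSdS   [S → w S d S]
wwadwwSdSdSdS => wwadwwadSdSdS   [S → a]
wwadwwadSdSdS => wwadwwadadSdS   [S → a]
wwadwwadadSdS => wwadwwadadadS   [S → a]
wwadwwadadadS => wwadwwadadada   [S → a]

S => wSdS => wwSdSdS => wwadSdS => wwadwSdSdS => wwadwwSdSdSdS => wwadwwadSdSdS => wwadwwadadSdS => wwadwwadadadS => wwadwwadadada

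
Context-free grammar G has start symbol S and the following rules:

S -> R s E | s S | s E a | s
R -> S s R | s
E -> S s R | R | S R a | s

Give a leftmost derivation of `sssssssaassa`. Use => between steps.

S=>sEa=>sSsRa=>ssEasRa=>ssSRaasRa=>sssSRaasRa=>sssRsERaasRa=>sssssERaasRa=>ssssssRaasRa=>sssssssaasRa=>sssssssaassa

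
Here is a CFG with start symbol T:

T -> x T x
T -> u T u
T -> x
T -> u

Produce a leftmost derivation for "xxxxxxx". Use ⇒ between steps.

T ⇒ xTx ⇒ xxTxx ⇒ xxxTxxx ⇒ xxxxxxx

T ⇒ xTx   [T -> x T x]
xTx ⇒ xxTxx   [T -> x T x]
xxTxx ⇒ xxxTxxx   [T -> x T x]
xxxTxxx ⇒ xxxxxxx   [T -> x]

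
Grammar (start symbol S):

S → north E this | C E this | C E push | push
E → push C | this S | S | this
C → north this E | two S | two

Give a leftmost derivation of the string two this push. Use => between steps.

S => C E push => two E push => two this push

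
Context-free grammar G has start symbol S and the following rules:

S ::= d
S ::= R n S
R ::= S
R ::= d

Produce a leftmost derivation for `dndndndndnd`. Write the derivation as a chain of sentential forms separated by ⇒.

S ⇒ RnS ⇒ dnS ⇒ dnRnS ⇒ dnSnS ⇒ dnRnSnS ⇒ dndnSnS ⇒ dndnRnSnS ⇒ dndndnSnS ⇒ dndndndnS ⇒ dndndndnRnS ⇒ dndndndndnS ⇒ dndndndndnd

S ⇒ RnS   [S ::= R n S]
RnS ⇒ dnS   [R ::= d]
dnS ⇒ dnRnS   [S ::= R n S]
dnRnS ⇒ dnSnS   [R ::= S]
dnSnS ⇒ dnRnSnS   [S ::= R n S]
dnRnSnS ⇒ dndnSnS   [R ::= d]
dndnSnS ⇒ dndnRnSnS   [S ::= R n S]
dndnRnSnS ⇒ dndndnSnS   [R ::= d]
dndndnSnS ⇒ dndndndnS   [S ::= d]
dndndndnS ⇒ dndndndnRnS   [S ::= R n S]
dndndndnRnS ⇒ dndndndndnS   [R ::= d]
dndndndndnS ⇒ dndndndndnd   [S ::= d]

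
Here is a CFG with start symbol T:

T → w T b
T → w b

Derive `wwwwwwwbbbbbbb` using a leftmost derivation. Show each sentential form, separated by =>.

T => wTb => wwTbb => wwwTbbb => wwwwTbbbb => wwwwwTbbbbb => wwwwwwTbbbbbb => wwwwwwwbbbbbbb

T => wTb   [T → w T b]
wTb => wwTbb   [T → w T b]
wwTbb => wwwTbbb   [T → w T b]
wwwTbbb => wwwwTbbbb   [T → w T b]
wwwwTbbbb => wwwwwTbbbbb   [T → w T b]
wwwwwTbbbbb => wwwwwwTbbbbbb   [T → w T b]
wwwwwwTbbbbbb => wwwwwwwbbbbbbb   [T → w b]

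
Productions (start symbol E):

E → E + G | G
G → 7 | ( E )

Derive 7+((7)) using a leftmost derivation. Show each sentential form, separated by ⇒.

E⇒E+G⇒G+G⇒7+G⇒7+(E)⇒7+(G)⇒7+((E))⇒7+((G))⇒7+((7))

E ⇒ E+G   [E → E + G]
E+G ⇒ G+G   [E → G]
G+G ⇒ 7+G   [G → 7]
7+G ⇒ 7+(E)   [G → ( E )]
7+(E) ⇒ 7+(G)   [E → G]
7+(G) ⇒ 7+((E))   [G → ( E )]
7+((E)) ⇒ 7+((G))   [E → G]
7+((G)) ⇒ 7+((7))   [G → 7]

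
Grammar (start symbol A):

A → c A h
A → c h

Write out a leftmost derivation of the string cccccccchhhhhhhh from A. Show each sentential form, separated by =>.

A=>cAh=>ccAhh=>cccAhhh=>ccccAhhhh=>cccccAhhhhh=>ccccccAhhhhhh=>cccccccAhhhhhhh=>cccccccchhhhhhhh

A => cAh   [A → c A h]
cAh => ccAhh   [A → c A h]
ccAhh => cccAhhh   [A → c A h]
cccAhhh => ccccAhhhh   [A → c A h]
ccccAhhhh => cccccAhhhhh   [A → c A h]
cccccAhhhhh => ccccccAhhhhhh   [A → c A h]
ccccccAhhhhhh => cccccccAhhhhhhh   [A → c A h]
cccccccAhhhhhhh => cccccccchhhhhhhh   [A → c h]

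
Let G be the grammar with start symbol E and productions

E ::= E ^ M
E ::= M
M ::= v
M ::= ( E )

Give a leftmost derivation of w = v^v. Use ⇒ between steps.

E ⇒ E^M   [E ::= E ^ M]
E^M ⇒ M^M   [E ::= M]
M^M ⇒ v^M   [M ::= v]
v^M ⇒ v^v   [M ::= v]

E ⇒ E^M ⇒ M^M ⇒ v^M ⇒ v^v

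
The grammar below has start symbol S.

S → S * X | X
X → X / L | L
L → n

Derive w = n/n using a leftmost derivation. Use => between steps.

S => X => X/L => L/L => n/L => n/n

S => X   [S → X]
X => X/L   [X → X / L]
X/L => L/L   [X → L]
L/L => n/L   [L → n]
n/L => n/n   [L → n]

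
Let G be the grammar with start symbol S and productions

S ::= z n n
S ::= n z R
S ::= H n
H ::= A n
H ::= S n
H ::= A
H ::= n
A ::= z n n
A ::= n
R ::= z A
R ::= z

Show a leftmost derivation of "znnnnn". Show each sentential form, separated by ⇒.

S ⇒ Hn   [S ::= H n]
Hn ⇒ Snn   [H ::= S n]
Snn ⇒ Hnnn   [S ::= H n]
Hnnn ⇒ Annn   [H ::= A]
Annn ⇒ znnnnn   [A ::= z n n]

S ⇒ Hn ⇒ Snn ⇒ Hnnn ⇒ Annn ⇒ znnnnn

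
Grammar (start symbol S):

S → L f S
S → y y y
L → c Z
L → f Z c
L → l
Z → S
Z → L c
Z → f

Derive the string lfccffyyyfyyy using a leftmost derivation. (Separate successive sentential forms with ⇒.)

S ⇒ LfS ⇒ lfS ⇒ lfLfS ⇒ lfcZfS ⇒ lfcSfS ⇒ lfcLfSfS ⇒ lfccZfSfS ⇒ lfccffSfS ⇒ lfccffyyyfS ⇒ lfccffyyyfyyy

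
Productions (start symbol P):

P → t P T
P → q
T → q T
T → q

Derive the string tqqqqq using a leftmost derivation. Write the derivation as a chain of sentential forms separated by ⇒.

P ⇒ tPT ⇒ tqT ⇒ tqqT ⇒ tqqqT ⇒ tqqqqT ⇒ tqqqqq

P ⇒ tPT   [P → t P T]
tPT ⇒ tqT   [P → q]
tqT ⇒ tqqT   [T → q T]
tqqT ⇒ tqqqT   [T → q T]
tqqqT ⇒ tqqqqT   [T → q T]
tqqqqT ⇒ tqqqqq   [T → q]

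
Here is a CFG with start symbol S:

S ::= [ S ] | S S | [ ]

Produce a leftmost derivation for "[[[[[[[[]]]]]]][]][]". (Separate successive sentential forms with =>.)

S => SS => [S]S => [SS]S => [[S]S]S => [[[S]]S]S => [[[[S]]]S]S => [[[[[S]]]]S]S => [[[[[[S]]]]]S]S => [[[[[[[S]]]]]]S]S => [[[[[[[[]]]]]]]S]S => [[[[[[[[]]]]]]][]]S => [[[[[[[[]]]]]]][]][]

S => SS   [S ::= S S]
SS => [S]S   [S ::= [ S ]]
[S]S => [SS]S   [S ::= S S]
[SS]S => [[S]S]S   [S ::= [ S ]]
[[S]S]S => [[[S]]S]S   [S ::= [ S ]]
[[[S]]S]S => [[[[S]]]S]S   [S ::= [ S ]]
[[[[S]]]S]S => [[[[[S]]]]S]S   [S ::= [ S ]]
[[[[[S]]]]S]S => [[[[[[S]]]]]S]S   [S ::= [ S ]]
[[[[[[S]]]]]S]S => [[[[[[[S]]]]]]S]S   [S ::= [ S ]]
[[[[[[[S]]]]]]S]S => [[[[[[[[]]]]]]]S]S   [S ::= [ ]]
[[[[[[[[]]]]]]]S]S => [[[[[[[[]]]]]]][]]S   [S ::= [ ]]
[[[[[[[[]]]]]]][]]S => [[[[[[[[]]]]]]][]][]   [S ::= [ ]]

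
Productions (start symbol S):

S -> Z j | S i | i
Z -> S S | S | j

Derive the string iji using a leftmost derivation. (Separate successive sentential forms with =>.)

S => Si => Zji => Sji => iji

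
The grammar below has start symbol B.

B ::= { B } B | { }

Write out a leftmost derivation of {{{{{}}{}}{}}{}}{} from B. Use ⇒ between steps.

B ⇒ {B}B ⇒ {{B}B}B ⇒ {{{B}B}B}B ⇒ {{{{B}B}B}B}B ⇒ {{{{{}}B}B}B}B ⇒ {{{{{}}{}}B}B}B ⇒ {{{{{}}{}}{}}B}B ⇒ {{{{{}}{}}{}}{}}B ⇒ {{{{{}}{}}{}}{}}{}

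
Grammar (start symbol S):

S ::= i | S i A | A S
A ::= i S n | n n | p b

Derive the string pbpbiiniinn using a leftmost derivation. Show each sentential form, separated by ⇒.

S ⇒ SiA   [S ::= S i A]
SiA ⇒ ASiA   [S ::= A S]
ASiA ⇒ pbSiA   [A ::= p b]
pbSiA ⇒ pbASiA   [S ::= A S]
pbASiA ⇒ pbpbSiA   [A ::= p b]
pbpbSiA ⇒ pbpbASiA   [S ::= A S]
pbpbASiA ⇒ pbpbiSnSiA   [A ::= i S n]
pbpbiSnSiA ⇒ pbpbiinSiA   [S ::= i]
pbpbiinSiA ⇒ pbpbiiniiA   [S ::= i]
pbpbiiniiA ⇒ pbpbiiniinn   [A ::= n n]

S⇒SiA⇒ASiA⇒pbSiA⇒pbASiA⇒pbpbSiA⇒pbpbASiA⇒pbpbiSnSiA⇒pbpbiinSiA⇒pbpbiiniiA⇒pbpbiiniinn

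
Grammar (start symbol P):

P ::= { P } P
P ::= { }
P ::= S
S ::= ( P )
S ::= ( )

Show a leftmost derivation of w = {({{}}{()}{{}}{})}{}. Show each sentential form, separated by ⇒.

P⇒{P}P⇒{S}P⇒{(P)}P⇒{({P}P)}P⇒{({{}}P)}P⇒{({{}}{P}P)}P⇒{({{}}{S}P)}P⇒{({{}}{()}P)}P⇒{({{}}{()}{P}P)}P⇒{({{}}{()}{{}}P)}P⇒{({{}}{()}{{}}{})}P⇒{({{}}{()}{{}}{})}{}

P ⇒ {P}P   [P ::= { P } P]
{P}P ⇒ {S}P   [P ::= S]
{S}P ⇒ {(P)}P   [S ::= ( P )]
{(P)}P ⇒ {({P}P)}P   [P ::= { P } P]
{({P}P)}P ⇒ {({{}}P)}P   [P ::= { }]
{({{}}P)}P ⇒ {({{}}{P}P)}P   [P ::= { P } P]
{({{}}{P}P)}P ⇒ {({{}}{S}P)}P   [P ::= S]
{({{}}{S}P)}P ⇒ {({{}}{()}P)}P   [S ::= ( )]
{({{}}{()}P)}P ⇒ {({{}}{()}{P}P)}P   [P ::= { P } P]
{({{}}{()}{P}P)}P ⇒ {({{}}{()}{{}}P)}P   [P ::= { }]
{({{}}{()}{{}}P)}P ⇒ {({{}}{()}{{}}{})}P   [P ::= { }]
{({{}}{()}{{}}{})}P ⇒ {({{}}{()}{{}}{})}{}   [P ::= { }]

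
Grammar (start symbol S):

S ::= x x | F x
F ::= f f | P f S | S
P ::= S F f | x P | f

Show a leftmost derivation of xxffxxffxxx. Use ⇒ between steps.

S ⇒ Fx   [S ::= F x]
Fx ⇒ PfSx   [F ::= P f S]
PfSx ⇒ SFffSx   [P ::= S F f]
SFffSx ⇒ xxFffSx   [S ::= x x]
xxFffSx ⇒ xxSffSx   [F ::= S]
xxSffSx ⇒ xxFxffSx   [S ::= F x]
xxFxffSx ⇒ xxSxffSx   [F ::= S]
xxSxffSx ⇒ xxFxxffSx   [S ::= F x]
xxFxxffSx ⇒ xxffxxffSx   [F ::= f f]
xxffxxffSx ⇒ xxffxxffxxx   [S ::= x x]

S ⇒ Fx ⇒ PfSx ⇒ SFffSx ⇒ xxFffSx ⇒ xxSffSx ⇒ xxFxffSx ⇒ xxSxffSx ⇒ xxFxxffSx ⇒ xxffxxffSx ⇒ xxffxxffxxx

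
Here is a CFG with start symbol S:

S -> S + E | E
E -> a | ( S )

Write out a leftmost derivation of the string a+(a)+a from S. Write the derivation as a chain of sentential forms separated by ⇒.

S ⇒ S+E   [S -> S + E]
S+E ⇒ S+E+E   [S -> S + E]
S+E+E ⇒ E+E+E   [S -> E]
E+E+E ⇒ a+E+E   [E -> a]
a+E+E ⇒ a+(S)+E   [E -> ( S )]
a+(S)+E ⇒ a+(E)+E   [S -> E]
a+(E)+E ⇒ a+(a)+E   [E -> a]
a+(a)+E ⇒ a+(a)+a   [E -> a]

S ⇒ S+E ⇒ S+E+E ⇒ E+E+E ⇒ a+E+E ⇒ a+(S)+E ⇒ a+(E)+E ⇒ a+(a)+E ⇒ a+(a)+a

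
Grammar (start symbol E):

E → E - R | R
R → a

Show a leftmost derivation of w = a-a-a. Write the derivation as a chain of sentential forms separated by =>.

E => E-R => E-R-R => R-R-R => a-R-R => a-a-R => a-a-a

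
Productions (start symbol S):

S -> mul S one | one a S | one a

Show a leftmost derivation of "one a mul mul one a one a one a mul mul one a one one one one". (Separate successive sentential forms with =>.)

S => one a S   [S -> one a S]
one a S => one a mul S one   [S -> mul S one]
one a mul S one => one a mul mul S one one   [S -> mul S one]
one a mul mul S one one => one a mul mul one a S one one   [S -> one a S]
one a mul mul one a S one one => one a mul mul one a one a S one one   [S -> one a S]
one a mul mul one a one a S one one => one a mul mul one a one a one a S one one   [S -> one a S]
one a mul mul one a one a one a S one one => one a mul mul one a one a one a mul S one one one   [S -> mul S one]
one a mul mul one a one a one a mul S one one one => one a mul mul one a one a one a mul mul S one one one one   [S -> mul S one]
one a mul mul one a one a one a mul mul S one one one one => one a mul mul one a one a one a mul mul one a one one one one   [S -> one a]

S => one a S => one a mul S one => one a mul mul S one one => one a mul mul one a S one one => one a mul mul one a one a S one one => one a mul mul one a one a one a S one one => one a mul mul one a one a one a mul S one one one => one a mul mul one a one a one a mul mul S one one one one => one a mul mul one a one a one a mul mul one a one one one one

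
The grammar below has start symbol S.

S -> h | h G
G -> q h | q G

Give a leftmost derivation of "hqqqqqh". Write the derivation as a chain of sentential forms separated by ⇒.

S⇒hG⇒hqG⇒hqqG⇒hqqqG⇒hqqqqG⇒hqqqqqh

S ⇒ hG   [S -> h G]
hG ⇒ hqG   [G -> q G]
hqG ⇒ hqqG   [G -> q G]
hqqG ⇒ hqqqG   [G -> q G]
hqqqG ⇒ hqqqqG   [G -> q G]
hqqqqG ⇒ hqqqqqh   [G -> q h]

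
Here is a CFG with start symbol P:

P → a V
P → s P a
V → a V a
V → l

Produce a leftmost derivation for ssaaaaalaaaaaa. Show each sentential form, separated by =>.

P => sPa => ssPaa => ssaVaa => ssaaVaaa => ssaaaVaaaa => ssaaaaVaaaaa => ssaaaaaVaaaaaa => ssaaaaalaaaaaa

P => sPa   [P → s P a]
sPa => ssPaa   [P → s P a]
ssPaa => ssaVaa   [P → a V]
ssaVaa => ssaaVaaa   [V → a V a]
ssaaVaaa => ssaaaVaaaa   [V → a V a]
ssaaaVaaaa => ssaaaaVaaaaa   [V → a V a]
ssaaaaVaaaaa => ssaaaaaVaaaaaa   [V → a V a]
ssaaaaaVaaaaaa => ssaaaaalaaaaaa   [V → l]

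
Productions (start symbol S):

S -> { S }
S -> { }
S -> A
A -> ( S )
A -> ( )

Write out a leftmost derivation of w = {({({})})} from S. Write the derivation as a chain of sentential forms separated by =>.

S => {S} => {A} => {(S)} => {({S})} => {({A})} => {({(S)})} => {({({})})}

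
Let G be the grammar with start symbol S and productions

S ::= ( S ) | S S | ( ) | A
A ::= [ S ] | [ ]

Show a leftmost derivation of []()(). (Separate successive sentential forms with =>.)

S => SS   [S ::= S S]
SS => AS   [S ::= A]
AS => []S   [A ::= [ ]]
[]S => []SS   [S ::= S S]
[]SS => []()S   [S ::= ( )]
[]()S => []()()   [S ::= ( )]

S => SS => AS => []S => []SS => []()S => []()()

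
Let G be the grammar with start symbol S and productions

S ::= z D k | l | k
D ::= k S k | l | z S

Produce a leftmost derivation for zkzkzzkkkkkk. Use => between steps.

S => zDk => zkSkk => zkzDkkk => zkzkSkkkk => zkzkzDkkkkk => zkzkzzSkkkkk => zkzkzzkkkkkk

S => zDk   [S ::= z D k]
zDk => zkSkk   [D ::= k S k]
zkSkk => zkzDkkk   [S ::= z D k]
zkzDkkk => zkzkSkkkk   [D ::= k S k]
zkzkSkkkk => zkzkzDkkkkk   [S ::= z D k]
zkzkzDkkkkk => zkzkzzSkkkkk   [D ::= z S]
zkzkzzSkkkkk => zkzkzzkkkkkk   [S ::= k]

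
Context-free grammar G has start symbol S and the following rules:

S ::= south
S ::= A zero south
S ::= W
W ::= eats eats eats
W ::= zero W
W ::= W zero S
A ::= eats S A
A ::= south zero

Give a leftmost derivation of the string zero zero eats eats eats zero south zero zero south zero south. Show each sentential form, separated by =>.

S => W => zero W => zero zero W => zero zero W zero S => zero zero W zero S zero S => zero zero eats eats eats zero S zero S => zero zero eats eats eats zero A zero south zero S => zero zero eats eats eats zero south zero zero south zero S => zero zero eats eats eats zero south zero zero south zero south

S => W   [S ::= W]
W => zero W   [W ::= zero W]
zero W => zero zero W   [W ::= zero W]
zero zero W => zero zero W zero S   [W ::= W zero S]
zero zero W zero S => zero zero W zero S zero S   [W ::= W zero S]
zero zero W zero S zero S => zero zero eats eats eats zero S zero S   [W ::= eats eats eats]
zero zero eats eats eats zero S zero S => zero zero eats eats eats zero A zero south zero S   [S ::= A zero south]
zero zero eats eats eats zero A zero south zero S => zero zero eats eats eats zero south zero zero south zero S   [A ::= south zero]
zero zero eats eats eats zero south zero zero south zero S => zero zero eats eats eats zero south zero zero south zero south   [S ::= south]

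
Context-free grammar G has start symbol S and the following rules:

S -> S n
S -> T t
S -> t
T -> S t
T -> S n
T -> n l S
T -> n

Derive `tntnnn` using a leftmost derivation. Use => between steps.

S => Sn => Snn => Snnn => Ttnnn => Sntnnn => tntnnn

S => Sn   [S -> S n]
Sn => Snn   [S -> S n]
Snn => Snnn   [S -> S n]
Snnn => Ttnnn   [S -> T t]
Ttnnn => Sntnnn   [T -> S n]
Sntnnn => tntnnn   [S -> t]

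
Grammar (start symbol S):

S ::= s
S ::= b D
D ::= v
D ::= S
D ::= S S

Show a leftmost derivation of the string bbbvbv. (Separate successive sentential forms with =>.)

S => bD   [S ::= b D]
bD => bSS   [D ::= S S]
bSS => bbDS   [S ::= b D]
bbDS => bbSS   [D ::= S]
bbSS => bbbDS   [S ::= b D]
bbbDS => bbbvS   [D ::= v]
bbbvS => bbbvbD   [S ::= b D]
bbbvbD => bbbvbv   [D ::= v]

S => bD => bSS => bbDS => bbSS => bbbDS => bbbvS => bbbvbD => bbbvbv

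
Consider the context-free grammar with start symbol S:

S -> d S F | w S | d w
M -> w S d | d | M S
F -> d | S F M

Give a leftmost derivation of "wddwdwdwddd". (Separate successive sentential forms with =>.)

S=>wS=>wdSF=>wddwF=>wddwSFM=>wddwdSFFM=>wddwdwSFFM=>wddwdwdwFFM=>wddwdwdwdFM=>wddwdwdwddM=>wddwdwdwddd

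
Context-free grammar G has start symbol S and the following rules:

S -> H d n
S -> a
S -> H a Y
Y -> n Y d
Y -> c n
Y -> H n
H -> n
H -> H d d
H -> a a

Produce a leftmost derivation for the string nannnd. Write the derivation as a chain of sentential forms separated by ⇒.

S ⇒ HaY ⇒ naY ⇒ nanYd ⇒ nanHnd ⇒ nannnd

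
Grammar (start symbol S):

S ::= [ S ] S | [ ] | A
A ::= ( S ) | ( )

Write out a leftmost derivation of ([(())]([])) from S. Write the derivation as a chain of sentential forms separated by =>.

S=>A=>(S)=>([S]S)=>([A]S)=>([(S)]S)=>([(A)]S)=>([(())]S)=>([(())]A)=>([(())](S))=>([(())]([]))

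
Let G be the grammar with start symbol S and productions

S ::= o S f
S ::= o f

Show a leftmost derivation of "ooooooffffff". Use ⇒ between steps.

S⇒oSf⇒ooSff⇒oooSfff⇒ooooSffff⇒oooooSfffff⇒ooooooffffff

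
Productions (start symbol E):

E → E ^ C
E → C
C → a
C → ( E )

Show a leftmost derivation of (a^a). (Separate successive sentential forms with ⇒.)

E ⇒ C ⇒ (E) ⇒ (E^C) ⇒ (C^C) ⇒ (a^C) ⇒ (a^a)

E ⇒ C   [E → C]
C ⇒ (E)   [C → ( E )]
(E) ⇒ (E^C)   [E → E ^ C]
(E^C) ⇒ (C^C)   [E → C]
(C^C) ⇒ (a^C)   [C → a]
(a^C) ⇒ (a^a)   [C → a]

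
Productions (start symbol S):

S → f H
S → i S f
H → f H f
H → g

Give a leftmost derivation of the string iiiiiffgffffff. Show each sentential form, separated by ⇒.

S ⇒ iSf   [S → i S f]
iSf ⇒ iiSff   [S → i S f]
iiSff ⇒ iiiSfff   [S → i S f]
iiiSfff ⇒ iiiiSffff   [S → i S f]
iiiiSffff ⇒ iiiiiSfffff   [S → i S f]
iiiiiSfffff ⇒ iiiiifHfffff   [S → f H]
iiiiifHfffff ⇒ iiiiiffHffffff   [H → f H f]
iiiiiffHffffff ⇒ iiiiiffgffffff   [H → g]

S ⇒ iSf ⇒ iiSff ⇒ iiiSfff ⇒ iiiiSffff ⇒ iiiiiSfffff ⇒ iiiiifHfffff ⇒ iiiiiffHffffff ⇒ iiiiiffgffffff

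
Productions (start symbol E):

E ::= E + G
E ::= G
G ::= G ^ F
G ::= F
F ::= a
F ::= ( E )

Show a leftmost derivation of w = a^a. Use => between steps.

E=>G=>G^F=>F^F=>a^F=>a^a

E => G   [E ::= G]
G => G^F   [G ::= G ^ F]
G^F => F^F   [G ::= F]
F^F => a^F   [F ::= a]
a^F => a^a   [F ::= a]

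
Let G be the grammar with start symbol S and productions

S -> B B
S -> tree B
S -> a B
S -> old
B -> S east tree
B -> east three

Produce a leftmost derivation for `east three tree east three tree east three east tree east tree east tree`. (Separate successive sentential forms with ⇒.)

S ⇒ B B ⇒ east three B ⇒ east three S east tree ⇒ east three tree B east tree ⇒ east three tree S east tree east tree ⇒ east three tree B B east tree east tree ⇒ east three tree east three B east tree east tree ⇒ east three tree east three S east tree east tree east tree ⇒ east three tree east three tree B east tree east tree east tree ⇒ east three tree east three tree east three east tree east tree east tree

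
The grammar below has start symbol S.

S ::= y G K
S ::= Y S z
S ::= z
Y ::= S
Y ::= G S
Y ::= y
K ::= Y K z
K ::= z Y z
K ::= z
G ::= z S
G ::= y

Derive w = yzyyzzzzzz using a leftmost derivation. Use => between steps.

S => yGK   [S ::= y G K]
yGK => yzSK   [G ::= z S]
yzSK => yzYSzK   [S ::= Y S z]
yzYSzK => yzSSzK   [Y ::= S]
yzSSzK => yzyGKSzK   [S ::= y G K]
yzyGKSzK => yzyyKSzK   [G ::= y]
yzyyKSzK => yzyyYKzSzK   [K ::= Y K z]
yzyyYKzSzK => yzyySKzSzK   [Y ::= S]
yzyySKzSzK => yzyyzKzSzK   [S ::= z]
yzyyzKzSzK => yzyyzzzSzK   [K ::= z]
yzyyzzzSzK => yzyyzzzzzK   [S ::= z]
yzyyzzzzzK => yzyyzzzzzz   [K ::= z]

S => yGK => yzSK => yzYSzK => yzSSzK => yzyGKSzK => yzyyKSzK => yzyyYKzSzK => yzyySKzSzK => yzyyzKzSzK => yzyyzzzSzK => yzyyzzzzzK => yzyyzzzzzz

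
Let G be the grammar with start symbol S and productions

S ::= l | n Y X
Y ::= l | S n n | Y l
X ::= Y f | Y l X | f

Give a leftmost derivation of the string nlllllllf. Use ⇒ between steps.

S ⇒ nYX   [S ::= n Y X]
nYX ⇒ nYlX   [Y ::= Y l]
nYlX ⇒ nYllX   [Y ::= Y l]
nYllX ⇒ nYlllX   [Y ::= Y l]
nYlllX ⇒ nYllllX   [Y ::= Y l]
nYllllX ⇒ nYlllllX   [Y ::= Y l]
nYlllllX ⇒ nYllllllX   [Y ::= Y l]
nYllllllX ⇒ nlllllllX   [Y ::= l]
nlllllllX ⇒ nlllllllf   [X ::= f]

S ⇒ nYX ⇒ nYlX ⇒ nYllX ⇒ nYlllX ⇒ nYllllX ⇒ nYlllllX ⇒ nYllllllX ⇒ nlllllllX ⇒ nlllllllf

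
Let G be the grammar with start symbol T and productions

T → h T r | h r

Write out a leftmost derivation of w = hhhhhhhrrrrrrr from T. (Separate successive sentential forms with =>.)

T=>hTr=>hhTrr=>hhhTrrr=>hhhhTrrrr=>hhhhhTrrrrr=>hhhhhhTrrrrrr=>hhhhhhhrrrrrrr

T => hTr   [T → h T r]
hTr => hhTrr   [T → h T r]
hhTrr => hhhTrrr   [T → h T r]
hhhTrrr => hhhhTrrrr   [T → h T r]
hhhhTrrrr => hhhhhTrrrrr   [T → h T r]
hhhhhTrrrrr => hhhhhhTrrrrrr   [T → h T r]
hhhhhhTrrrrrr => hhhhhhhrrrrrrr   [T → h r]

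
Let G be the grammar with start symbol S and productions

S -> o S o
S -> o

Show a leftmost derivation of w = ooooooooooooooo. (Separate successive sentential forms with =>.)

S=>oSo=>ooSoo=>oooSooo=>ooooSoooo=>oooooSooooo=>ooooooSoooooo=>oooooooSooooooo=>ooooooooooooooo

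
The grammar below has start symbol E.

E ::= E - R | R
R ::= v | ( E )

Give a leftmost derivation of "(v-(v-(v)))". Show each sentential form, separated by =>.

E => R   [E ::= R]
R => (E)   [R ::= ( E )]
(E) => (E-R)   [E ::= E - R]
(E-R) => (R-R)   [E ::= R]
(R-R) => (v-R)   [R ::= v]
(v-R) => (v-(E))   [R ::= ( E )]
(v-(E)) => (v-(E-R))   [E ::= E - R]
(v-(E-R)) => (v-(R-R))   [E ::= R]
(v-(R-R)) => (v-(v-R))   [R ::= v]
(v-(v-R)) => (v-(v-(E)))   [R ::= ( E )]
(v-(v-(E))) => (v-(v-(R)))   [E ::= R]
(v-(v-(R))) => (v-(v-(v)))   [R ::= v]

E=>R=>(E)=>(E-R)=>(R-R)=>(v-R)=>(v-(E))=>(v-(E-R))=>(v-(R-R))=>(v-(v-R))=>(v-(v-(E)))=>(v-(v-(R)))=>(v-(v-(v)))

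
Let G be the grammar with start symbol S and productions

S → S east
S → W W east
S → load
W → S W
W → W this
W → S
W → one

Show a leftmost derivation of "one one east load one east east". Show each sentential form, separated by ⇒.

S ⇒ S east ⇒ W W east east ⇒ S W W east east ⇒ W W east W W east east ⇒ one W east W W east east ⇒ one one east W W east east ⇒ one one east S W east east ⇒ one one east load W east east ⇒ one one east load one east east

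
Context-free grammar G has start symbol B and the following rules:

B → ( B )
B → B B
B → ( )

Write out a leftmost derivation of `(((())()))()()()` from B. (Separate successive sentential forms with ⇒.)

B ⇒ BB ⇒ BBB ⇒ BBBB ⇒ (B)BBB ⇒ ((B))BBB ⇒ ((BB))BBB ⇒ (((B)B))BBB ⇒ (((())B))BBB ⇒ (((())()))BBB ⇒ (((())()))()BB ⇒ (((())()))()()B ⇒ (((())()))()()()

B ⇒ BB   [B → B B]
BB ⇒ BBB   [B → B B]
BBB ⇒ BBBB   [B → B B]
BBBB ⇒ (B)BBB   [B → ( B )]
(B)BBB ⇒ ((B))BBB   [B → ( B )]
((B))BBB ⇒ ((BB))BBB   [B → B B]
((BB))BBB ⇒ (((B)B))BBB   [B → ( B )]
(((B)B))BBB ⇒ (((())B))BBB   [B → ( )]
(((())B))BBB ⇒ (((())()))BBB   [B → ( )]
(((())()))BBB ⇒ (((())()))()BB   [B → ( )]
(((())()))()BB ⇒ (((())()))()()B   [B → ( )]
(((())()))()()B ⇒ (((())()))()()()   [B → ( )]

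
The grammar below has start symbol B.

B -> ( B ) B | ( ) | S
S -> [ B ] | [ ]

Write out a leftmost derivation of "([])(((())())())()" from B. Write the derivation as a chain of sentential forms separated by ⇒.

B⇒(B)B⇒(S)B⇒([])B⇒([])(B)B⇒([])((B)B)B⇒([])(((B)B)B)B⇒([])(((())B)B)B⇒([])(((())())B)B⇒([])(((())())())B⇒([])(((())())())()

B ⇒ (B)B   [B -> ( B ) B]
(B)B ⇒ (S)B   [B -> S]
(S)B ⇒ ([])B   [S -> [ ]]
([])B ⇒ ([])(B)B   [B -> ( B ) B]
([])(B)B ⇒ ([])((B)B)B   [B -> ( B ) B]
([])((B)B)B ⇒ ([])(((B)B)B)B   [B -> ( B ) B]
([])(((B)B)B)B ⇒ ([])(((())B)B)B   [B -> ( )]
([])(((())B)B)B ⇒ ([])(((())())B)B   [B -> ( )]
([])(((())())B)B ⇒ ([])(((())())())B   [B -> ( )]
([])(((())())())B ⇒ ([])(((())())())()   [B -> ( )]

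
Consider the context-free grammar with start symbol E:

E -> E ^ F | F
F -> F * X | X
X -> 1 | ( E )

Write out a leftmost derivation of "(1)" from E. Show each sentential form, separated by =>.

E => F => X => (E) => (F) => (X) => (1)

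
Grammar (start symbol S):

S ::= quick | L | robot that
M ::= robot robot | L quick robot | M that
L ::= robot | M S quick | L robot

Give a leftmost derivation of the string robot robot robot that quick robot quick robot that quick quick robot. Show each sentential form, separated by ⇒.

S ⇒ L ⇒ L robot ⇒ M S quick robot ⇒ M that S quick robot ⇒ L quick robot that S quick robot ⇒ L robot quick robot that S quick robot ⇒ M S quick robot quick robot that S quick robot ⇒ robot robot S quick robot quick robot that S quick robot ⇒ robot robot robot that quick robot quick robot that S quick robot ⇒ robot robot robot that quick robot quick robot that quick quick robot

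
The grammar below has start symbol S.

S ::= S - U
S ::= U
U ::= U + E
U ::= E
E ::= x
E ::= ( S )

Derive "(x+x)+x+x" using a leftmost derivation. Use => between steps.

S => U   [S ::= U]
U => U+E   [U ::= U + E]
U+E => U+E+E   [U ::= U + E]
U+E+E => E+E+E   [U ::= E]
E+E+E => (S)+E+E   [E ::= ( S )]
(S)+E+E => (U)+E+E   [S ::= U]
(U)+E+E => (U+E)+E+E   [U ::= U + E]
(U+E)+E+E => (E+E)+E+E   [U ::= E]
(E+E)+E+E => (x+E)+E+E   [E ::= x]
(x+E)+E+E => (x+x)+E+E   [E ::= x]
(x+x)+E+E => (x+x)+x+E   [E ::= x]
(x+x)+x+E => (x+x)+x+x   [E ::= x]

S => U => U+E => U+E+E => E+E+E => (S)+E+E => (U)+E+E => (U+E)+E+E => (E+E)+E+E => (x+E)+E+E => (x+x)+E+E => (x+x)+x+E => (x+x)+x+x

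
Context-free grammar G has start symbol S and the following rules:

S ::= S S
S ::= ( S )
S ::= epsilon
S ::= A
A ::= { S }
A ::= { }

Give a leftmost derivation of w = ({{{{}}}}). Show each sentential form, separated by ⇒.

S ⇒ (S) ⇒ (A) ⇒ ({S}) ⇒ ({A}) ⇒ ({{S}}) ⇒ ({{A}}) ⇒ ({{{S}}}) ⇒ ({{{A}}}) ⇒ ({{{{}}}})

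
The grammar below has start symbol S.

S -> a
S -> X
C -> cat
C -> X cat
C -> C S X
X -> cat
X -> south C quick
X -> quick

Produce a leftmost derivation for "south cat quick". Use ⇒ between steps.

S ⇒ X ⇒ south C quick ⇒ south cat quick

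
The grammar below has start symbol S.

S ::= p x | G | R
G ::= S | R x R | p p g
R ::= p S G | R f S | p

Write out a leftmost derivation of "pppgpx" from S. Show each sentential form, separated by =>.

S => R   [S ::= R]
R => pSG   [R ::= p S G]
pSG => pGG   [S ::= G]
pGG => pppgG   [G ::= p p g]
pppgG => pppgS   [G ::= S]
pppgS => pppgpx   [S ::= p x]

S => R => pSG => pGG => pppgG => pppgS => pppgpx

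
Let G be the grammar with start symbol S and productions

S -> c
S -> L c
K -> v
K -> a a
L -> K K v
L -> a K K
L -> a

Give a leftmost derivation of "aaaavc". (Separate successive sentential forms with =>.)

S=>Lc=>KKvc=>aaKvc=>aaaavc

S => Lc   [S -> L c]
Lc => KKvc   [L -> K K v]
KKvc => aaKvc   [K -> a a]
aaKvc => aaaavc   [K -> a a]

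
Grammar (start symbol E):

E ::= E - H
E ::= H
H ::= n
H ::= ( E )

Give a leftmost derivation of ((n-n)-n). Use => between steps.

E => H   [E ::= H]
H => (E)   [H ::= ( E )]
(E) => (E-H)   [E ::= E - H]
(E-H) => (H-H)   [E ::= H]
(H-H) => ((E)-H)   [H ::= ( E )]
((E)-H) => ((E-H)-H)   [E ::= E - H]
((E-H)-H) => ((H-H)-H)   [E ::= H]
((H-H)-H) => ((n-H)-H)   [H ::= n]
((n-H)-H) => ((n-n)-H)   [H ::= n]
((n-n)-H) => ((n-n)-n)   [H ::= n]

E => H => (E) => (E-H) => (H-H) => ((E)-H) => ((E-H)-H) => ((H-H)-H) => ((n-H)-H) => ((n-n)-H) => ((n-n)-n)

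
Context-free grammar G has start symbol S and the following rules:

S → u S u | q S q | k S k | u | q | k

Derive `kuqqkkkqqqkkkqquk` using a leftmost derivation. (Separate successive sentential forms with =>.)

S => kSk   [S → k S k]
kSk => kuSuk   [S → u S u]
kuSuk => kuqSquk   [S → q S q]
kuqSquk => kuqqSqquk   [S → q S q]
kuqqSqquk => kuqqkSkqquk   [S → k S k]
kuqqkSkqquk => kuqqkkSkkqquk   [S → k S k]
kuqqkkSkkqquk => kuqqkkkSkkkqquk   [S → k S k]
kuqqkkkSkkkqquk => kuqqkkkqSqkkkqquk   [S → q S q]
kuqqkkkqSqkkkqquk => kuqqkkkqqqkkkqquk   [S → q]

S => kSk => kuSuk => kuqSquk => kuqqSqquk => kuqqkSkqquk => kuqqkkSkkqquk => kuqqkkkSkkkqquk => kuqqkkkqSqkkkqquk => kuqqkkkqqqkkkqquk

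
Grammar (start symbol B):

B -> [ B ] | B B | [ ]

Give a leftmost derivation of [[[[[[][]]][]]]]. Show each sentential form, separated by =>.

B => [B]   [B -> [ B ]]
[B] => [[B]]   [B -> [ B ]]
[[B]] => [[[B]]]   [B -> [ B ]]
[[[B]]] => [[[BB]]]   [B -> B B]
[[[BB]]] => [[[[B]B]]]   [B -> [ B ]]
[[[[B]B]]] => [[[[[B]]B]]]   [B -> [ B ]]
[[[[[B]]B]]] => [[[[[BB]]B]]]   [B -> B B]
[[[[[BB]]B]]] => [[[[[[]B]]B]]]   [B -> [ ]]
[[[[[[]B]]B]]] => [[[[[[][]]]B]]]   [B -> [ ]]
[[[[[[][]]]B]]] => [[[[[[][]]][]]]]   [B -> [ ]]

B=>[B]=>[[B]]=>[[[B]]]=>[[[BB]]]=>[[[[B]B]]]=>[[[[[B]]B]]]=>[[[[[BB]]B]]]=>[[[[[[]B]]B]]]=>[[[[[[][]]]B]]]=>[[[[[[][]]][]]]]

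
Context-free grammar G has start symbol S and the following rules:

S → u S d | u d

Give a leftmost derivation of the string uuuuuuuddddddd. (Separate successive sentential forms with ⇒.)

S ⇒ uSd   [S → u S d]
uSd ⇒ uuSdd   [S → u S d]
uuSdd ⇒ uuuSddd   [S → u S d]
uuuSddd ⇒ uuuuSdddd   [S → u S d]
uuuuSdddd ⇒ uuuuuSddddd   [S → u S d]
uuuuuSddddd ⇒ uuuuuuSdddddd   [S → u S d]
uuuuuuSdddddd ⇒ uuuuuuuddddddd   [S → u d]

S⇒uSd⇒uuSdd⇒uuuSddd⇒uuuuSdddd⇒uuuuuSddddd⇒uuuuuuSdddddd⇒uuuuuuuddddddd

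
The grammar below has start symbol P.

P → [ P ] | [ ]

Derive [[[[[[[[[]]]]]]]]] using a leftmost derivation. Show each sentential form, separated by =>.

P => [P]   [P → [ P ]]
[P] => [[P]]   [P → [ P ]]
[[P]] => [[[P]]]   [P → [ P ]]
[[[P]]] => [[[[P]]]]   [P → [ P ]]
[[[[P]]]] => [[[[[P]]]]]   [P → [ P ]]
[[[[[P]]]]] => [[[[[[P]]]]]]   [P → [ P ]]
[[[[[[P]]]]]] => [[[[[[[P]]]]]]]   [P → [ P ]]
[[[[[[[P]]]]]]] => [[[[[[[[P]]]]]]]]   [P → [ P ]]
[[[[[[[[P]]]]]]]] => [[[[[[[[[]]]]]]]]]   [P → [ ]]

P=>[P]=>[[P]]=>[[[P]]]=>[[[[P]]]]=>[[[[[P]]]]]=>[[[[[[P]]]]]]=>[[[[[[[P]]]]]]]=>[[[[[[[[P]]]]]]]]=>[[[[[[[[[]]]]]]]]]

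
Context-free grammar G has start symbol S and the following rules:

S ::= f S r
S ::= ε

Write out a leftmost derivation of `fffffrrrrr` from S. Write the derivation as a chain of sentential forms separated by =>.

S => fSr   [S ::= f S r]
fSr => ffSrr   [S ::= f S r]
ffSrr => fffSrrr   [S ::= f S r]
fffSrrr => ffffSrrrr   [S ::= f S r]
ffffSrrrr => fffffSrrrrr   [S ::= f S r]
fffffSrrrrr => fffffrrrrr   [S ::= ε]

S => fSr => ffSrr => fffSrrr => ffffSrrrr => fffffSrrrrr => fffffrrrrr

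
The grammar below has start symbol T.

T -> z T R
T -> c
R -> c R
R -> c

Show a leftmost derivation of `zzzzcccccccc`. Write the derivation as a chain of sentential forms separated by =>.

T=>zTR=>zzTRR=>zzzTRRR=>zzzzTRRRR=>zzzzcRRRR=>zzzzccRRRR=>zzzzcccRRRR=>zzzzccccRRR=>zzzzcccccRR=>zzzzccccccRR=>zzzzcccccccR=>zzzzcccccccc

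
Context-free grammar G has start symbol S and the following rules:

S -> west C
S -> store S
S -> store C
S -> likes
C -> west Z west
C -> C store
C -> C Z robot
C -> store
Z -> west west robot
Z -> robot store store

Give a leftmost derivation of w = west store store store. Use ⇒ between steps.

S ⇒ west C ⇒ west C store ⇒ west C store store ⇒ west store store store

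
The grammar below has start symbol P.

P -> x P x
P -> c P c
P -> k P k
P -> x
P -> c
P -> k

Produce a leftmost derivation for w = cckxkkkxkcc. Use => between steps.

P=>cPc=>ccPcc=>cckPkcc=>cckxPxkcc=>cckxkPkxkcc=>cckxkkkxkcc

P => cPc   [P -> c P c]
cPc => ccPcc   [P -> c P c]
ccPcc => cckPkcc   [P -> k P k]
cckPkcc => cckxPxkcc   [P -> x P x]
cckxPxkcc => cckxkPkxkcc   [P -> k P k]
cckxkPkxkcc => cckxkkkxkcc   [P -> k]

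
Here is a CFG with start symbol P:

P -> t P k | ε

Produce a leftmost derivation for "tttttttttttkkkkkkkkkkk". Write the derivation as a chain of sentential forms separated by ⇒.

P ⇒ tPk   [P -> t P k]
tPk ⇒ ttPkk   [P -> t P k]
ttPkk ⇒ tttPkkk   [P -> t P k]
tttPkkk ⇒ ttttPkkkk   [P -> t P k]
ttttPkkkk ⇒ tttttPkkkkk   [P -> t P k]
tttttPkkkkk ⇒ ttttttPkkkkkk   [P -> t P k]
ttttttPkkkkkk ⇒ tttttttPkkkkkkk   [P -> t P k]
tttttttPkkkkkkk ⇒ ttttttttPkkkkkkkk   [P -> t P k]
ttttttttPkkkkkkkk ⇒ tttttttttPkkkkkkkkk   [P -> t P k]
tttttttttPkkkkkkkkk ⇒ ttttttttttPkkkkkkkkkk   [P -> t P k]
ttttttttttPkkkkkkkkkk ⇒ tttttttttttPkkkkkkkkkkk   [P -> t P k]
tttttttttttPkkkkkkkkkkk ⇒ tttttttttttkkkkkkkkkkk   [P -> ε]

P ⇒ tPk ⇒ ttPkk ⇒ tttPkkk ⇒ ttttPkkkk ⇒ tttttPkkkkk ⇒ ttttttPkkkkkk ⇒ tttttttPkkkkkkk ⇒ ttttttttPkkkkkkkk ⇒ tttttttttPkkkkkkkkk ⇒ ttttttttttPkkkkkkkkkk ⇒ tttttttttttPkkkkkkkkkkk ⇒ tttttttttttkkkkkkkkkkk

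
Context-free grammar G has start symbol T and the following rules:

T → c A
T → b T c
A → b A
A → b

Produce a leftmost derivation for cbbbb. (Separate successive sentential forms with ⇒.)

T ⇒ cA   [T → c A]
cA ⇒ cbA   [A → b A]
cbA ⇒ cbbA   [A → b A]
cbbA ⇒ cbbbA   [A → b A]
cbbbA ⇒ cbbbb   [A → b]

T ⇒ cA ⇒ cbA ⇒ cbbA ⇒ cbbbA ⇒ cbbbb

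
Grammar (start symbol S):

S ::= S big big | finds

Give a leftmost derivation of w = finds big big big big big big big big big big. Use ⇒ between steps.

S ⇒ S big big   [S ::= S big big]
S big big ⇒ S big big big big   [S ::= S big big]
S big big big big ⇒ S big big big big big big   [S ::= S big big]
S big big big big big big ⇒ S big big big big big big big big   [S ::= S big big]
S big big big big big big big big ⇒ S big big big big big big big big big big   [S ::= S big big]
S big big big big big big big big big big ⇒ finds big big big big big big big big big big   [S ::= finds]

S ⇒ S big big ⇒ S big big big big ⇒ S big big big big big big ⇒ S big big big big big big big big ⇒ S big big big big big big big big big big ⇒ finds big big big big big big big big big big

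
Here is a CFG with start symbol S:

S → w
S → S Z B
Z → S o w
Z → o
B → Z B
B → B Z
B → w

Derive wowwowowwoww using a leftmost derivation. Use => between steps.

S => SZB => wZB => woB => woZB => woSowB => woSZBowB => wowZBowB => wowSowBowB => wowSZBowBowB => wowwZBowBowB => wowwoBowBowB => wowwowowBowB => wowwowowwowB => wowwowowwoww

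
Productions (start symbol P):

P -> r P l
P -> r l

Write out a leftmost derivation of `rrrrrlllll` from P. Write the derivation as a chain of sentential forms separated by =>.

P => rPl => rrPll => rrrPlll => rrrrPllll => rrrrrlllll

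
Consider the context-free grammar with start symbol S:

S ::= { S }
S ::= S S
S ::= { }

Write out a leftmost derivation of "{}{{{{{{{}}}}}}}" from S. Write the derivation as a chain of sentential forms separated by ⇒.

S ⇒ SS ⇒ {}S ⇒ {}{S} ⇒ {}{{S}} ⇒ {}{{{S}}} ⇒ {}{{{{S}}}} ⇒ {}{{{{{S}}}}} ⇒ {}{{{{{{S}}}}}} ⇒ {}{{{{{{{}}}}}}}

S ⇒ SS   [S ::= S S]
SS ⇒ {}S   [S ::= { }]
{}S ⇒ {}{S}   [S ::= { S }]
{}{S} ⇒ {}{{S}}   [S ::= { S }]
{}{{S}} ⇒ {}{{{S}}}   [S ::= { S }]
{}{{{S}}} ⇒ {}{{{{S}}}}   [S ::= { S }]
{}{{{{S}}}} ⇒ {}{{{{{S}}}}}   [S ::= { S }]
{}{{{{{S}}}}} ⇒ {}{{{{{{S}}}}}}   [S ::= { S }]
{}{{{{{{S}}}}}} ⇒ {}{{{{{{{}}}}}}}   [S ::= { }]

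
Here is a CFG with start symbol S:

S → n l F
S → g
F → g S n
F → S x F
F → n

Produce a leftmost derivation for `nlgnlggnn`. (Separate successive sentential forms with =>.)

S => nlF   [S → n l F]
nlF => nlgSn   [F → g S n]
nlgSn => nlgnlFn   [S → n l F]
nlgnlFn => nlgnlgSnn   [F → g S n]
nlgnlgSnn => nlgnlggnn   [S → g]

S => nlF => nlgSn => nlgnlFn => nlgnlgSnn => nlgnlggnn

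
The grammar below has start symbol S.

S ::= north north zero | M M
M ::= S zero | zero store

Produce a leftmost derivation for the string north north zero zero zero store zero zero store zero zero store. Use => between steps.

S => M M => S zero M => M M zero M => S zero M zero M => M M zero M zero M => S zero M zero M zero M => north north zero zero M zero M zero M => north north zero zero zero store zero M zero M => north north zero zero zero store zero zero store zero M => north north zero zero zero store zero zero store zero zero store

S => M M   [S ::= M M]
M M => S zero M   [M ::= S zero]
S zero M => M M zero M   [S ::= M M]
M M zero M => S zero M zero M   [M ::= S zero]
S zero M zero M => M M zero M zero M   [S ::= M M]
M M zero M zero M => S zero M zero M zero M   [M ::= S zero]
S zero M zero M zero M => north north zero zero M zero M zero M   [S ::= north north zero]
north north zero zero M zero M zero M => north north zero zero zero store zero M zero M   [M ::= zero store]
north north zero zero zero store zero M zero M => north north zero zero zero store zero zero store zero M   [M ::= zero store]
north north zero zero zero store zero zero store zero M => north north zero zero zero store zero zero store zero zero store   [M ::= zero store]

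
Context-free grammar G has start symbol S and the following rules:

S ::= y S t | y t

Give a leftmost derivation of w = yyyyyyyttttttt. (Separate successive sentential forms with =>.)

S => ySt => yyStt => yyySttt => yyyyStttt => yyyyySttttt => yyyyyyStttttt => yyyyyyyttttttt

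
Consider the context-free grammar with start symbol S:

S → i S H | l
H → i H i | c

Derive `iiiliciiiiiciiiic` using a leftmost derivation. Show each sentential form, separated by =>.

S => iSH => iiSHH => iiiSHHH => iiilHHH => iiiliHiHH => iiiliciHH => iiiliciiHiH => iiiliciiiHiiH => iiiliciiiiHiiiH => iiiliciiiiiHiiiiH => iiiliciiiiiciiiiH => iiiliciiiiiciiiic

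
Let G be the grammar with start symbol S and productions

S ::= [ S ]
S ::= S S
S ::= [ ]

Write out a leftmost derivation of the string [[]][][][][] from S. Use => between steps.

S => SS   [S ::= S S]
SS => SSS   [S ::= S S]
SSS => [S]SS   [S ::= [ S ]]
[S]SS => [[]]SS   [S ::= [ ]]
[[]]SS => [[]]SSS   [S ::= S S]
[[]]SSS => [[]][]SS   [S ::= [ ]]
[[]][]SS => [[]][]SSS   [S ::= S S]
[[]][]SSS => [[]][][]SS   [S ::= [ ]]
[[]][][]SS => [[]][][][]S   [S ::= [ ]]
[[]][][][]S => [[]][][][][]   [S ::= [ ]]

S=>SS=>SSS=>[S]SS=>[[]]SS=>[[]]SSS=>[[]][]SS=>[[]][]SSS=>[[]][][]SS=>[[]][][][]S=>[[]][][][][]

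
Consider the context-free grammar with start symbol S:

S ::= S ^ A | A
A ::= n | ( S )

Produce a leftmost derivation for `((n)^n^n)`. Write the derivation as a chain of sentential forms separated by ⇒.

S ⇒ A   [S ::= A]
A ⇒ (S)   [A ::= ( S )]
(S) ⇒ (S^A)   [S ::= S ^ A]
(S^A) ⇒ (S^A^A)   [S ::= S ^ A]
(S^A^A) ⇒ (A^A^A)   [S ::= A]
(A^A^A) ⇒ ((S)^A^A)   [A ::= ( S )]
((S)^A^A) ⇒ ((A)^A^A)   [S ::= A]
((A)^A^A) ⇒ ((n)^A^A)   [A ::= n]
((n)^A^A) ⇒ ((n)^n^A)   [A ::= n]
((n)^n^A) ⇒ ((n)^n^n)   [A ::= n]

S ⇒ A ⇒ (S) ⇒ (S^A) ⇒ (S^A^A) ⇒ (A^A^A) ⇒ ((S)^A^A) ⇒ ((A)^A^A) ⇒ ((n)^A^A) ⇒ ((n)^n^A) ⇒ ((n)^n^n)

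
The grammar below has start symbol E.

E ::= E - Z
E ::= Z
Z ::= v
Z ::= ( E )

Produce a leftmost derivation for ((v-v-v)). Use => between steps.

E=>Z=>(E)=>(Z)=>((E))=>((E-Z))=>((E-Z-Z))=>((Z-Z-Z))=>((v-Z-Z))=>((v-v-Z))=>((v-v-v))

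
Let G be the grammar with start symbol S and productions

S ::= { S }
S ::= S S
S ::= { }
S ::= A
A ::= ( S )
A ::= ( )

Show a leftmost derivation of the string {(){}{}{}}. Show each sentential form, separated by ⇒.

S ⇒ {S}   [S ::= { S }]
{S} ⇒ {SS}   [S ::= S S]
{SS} ⇒ {SSS}   [S ::= S S]
{SSS} ⇒ {SSSS}   [S ::= S S]
{SSSS} ⇒ {ASSS}   [S ::= A]
{ASSS} ⇒ {()SSS}   [A ::= ( )]
{()SSS} ⇒ {(){}SS}   [S ::= { }]
{(){}SS} ⇒ {(){}{}S}   [S ::= { }]
{(){}{}S} ⇒ {(){}{}{}}   [S ::= { }]

S⇒{S}⇒{SS}⇒{SSS}⇒{SSSS}⇒{ASSS}⇒{()SSS}⇒{(){}SS}⇒{(){}{}S}⇒{(){}{}{}}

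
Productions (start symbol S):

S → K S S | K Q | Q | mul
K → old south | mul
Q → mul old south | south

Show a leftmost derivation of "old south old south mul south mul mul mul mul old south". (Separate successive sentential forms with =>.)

S => K S S => old south S S => old south K S S S => old south old south S S S => old south old south K Q S S => old south old south mul Q S S => old south old south mul south S S => old south old south mul south K S S S => old south old south mul south mul S S S => old south old south mul south mul mul S S => old south old south mul south mul mul mul S => old south old south mul south mul mul mul Q => old south old south mul south mul mul mul mul old south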